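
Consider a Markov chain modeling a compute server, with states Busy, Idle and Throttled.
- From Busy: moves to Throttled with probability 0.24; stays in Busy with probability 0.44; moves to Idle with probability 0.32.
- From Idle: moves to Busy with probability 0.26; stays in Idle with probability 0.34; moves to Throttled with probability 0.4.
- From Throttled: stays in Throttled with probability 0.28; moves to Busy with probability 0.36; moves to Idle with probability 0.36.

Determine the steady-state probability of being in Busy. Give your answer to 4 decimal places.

0.3545

Let the stationary distribution be π with π = πP and π_1 + π_2 + π_3 = 1.
π_1 = 0.44·π_1 + 0.26·π_2 + 0.36·π_3
π_2 = 0.32·π_1 + 0.34·π_2 + 0.36·π_3
Solving with the normalization constraint gives π = (0.3545, 0.3390, 0.3065).
So the stationary probability of Busy is 0.3545.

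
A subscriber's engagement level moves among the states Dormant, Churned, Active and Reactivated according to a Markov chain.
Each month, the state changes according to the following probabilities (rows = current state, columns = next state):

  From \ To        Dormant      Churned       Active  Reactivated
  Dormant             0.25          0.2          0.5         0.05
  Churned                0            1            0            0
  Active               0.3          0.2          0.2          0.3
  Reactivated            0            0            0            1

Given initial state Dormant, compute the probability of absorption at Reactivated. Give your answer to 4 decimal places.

0.4222

Let h(s) be the probability of absorption at Reactivated starting from transient state s. Then h(Reactivated) = 1 and h(Churned) = 0. By first-step analysis:
h(Dormant) = 0.25·h(Dormant) + 0.2·0 + 0.5·h(Active) + 0.05·1
h(Active) = 0.3·h(Dormant) + 0.2·0 + 0.2·h(Active) + 0.3·1
Solving: h(Dormant) = 0.4222, h(Active) = 0.5333.
Starting from Dormant, the probability is 0.4222.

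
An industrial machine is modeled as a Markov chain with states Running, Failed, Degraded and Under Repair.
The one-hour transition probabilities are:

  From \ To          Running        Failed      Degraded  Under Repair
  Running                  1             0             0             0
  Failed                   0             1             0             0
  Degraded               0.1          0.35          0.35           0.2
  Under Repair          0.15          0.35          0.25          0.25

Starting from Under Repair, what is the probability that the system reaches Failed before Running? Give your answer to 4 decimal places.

Let h(s) be the probability of absorption at Failed starting from transient state s. Then h(Failed) = 1 and h(Running) = 0. By first-step analysis:
h(Degraded) = 0.1·0 + 0.35·1 + 0.35·h(Degraded) + 0.2·h(Under Repair)
h(Under Repair) = 0.15·0 + 0.35·1 + 0.25·h(Degraded) + 0.25·h(Under Repair)
Solving: h(Degraded) = 0.7600, h(Under Repair) = 0.7200.
Starting from Under Repair, the probability is 0.7200.

0.7200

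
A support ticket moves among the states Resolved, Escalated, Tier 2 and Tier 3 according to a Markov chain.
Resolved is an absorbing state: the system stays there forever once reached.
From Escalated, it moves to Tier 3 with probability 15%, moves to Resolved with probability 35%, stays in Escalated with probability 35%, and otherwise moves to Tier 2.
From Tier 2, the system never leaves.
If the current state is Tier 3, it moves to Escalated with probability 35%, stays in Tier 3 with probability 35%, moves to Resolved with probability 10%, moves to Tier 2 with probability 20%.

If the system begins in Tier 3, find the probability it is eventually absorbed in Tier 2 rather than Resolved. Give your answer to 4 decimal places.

0.4932

Let h(s) be the probability of absorption at Tier 2 starting from transient state s. Then h(Tier 2) = 1 and h(Resolved) = 0. By first-step analysis:
h(Escalated) = 0.35·0 + 0.35·h(Escalated) + 0.15·1 + 0.15·h(Tier 3)
h(Tier 3) = 0.1·0 + 0.35·h(Escalated) + 0.2·1 + 0.35·h(Tier 3)
Solving: h(Escalated) = 0.3446, h(Tier 3) = 0.4932.
Starting from Tier 3, the probability is 0.4932.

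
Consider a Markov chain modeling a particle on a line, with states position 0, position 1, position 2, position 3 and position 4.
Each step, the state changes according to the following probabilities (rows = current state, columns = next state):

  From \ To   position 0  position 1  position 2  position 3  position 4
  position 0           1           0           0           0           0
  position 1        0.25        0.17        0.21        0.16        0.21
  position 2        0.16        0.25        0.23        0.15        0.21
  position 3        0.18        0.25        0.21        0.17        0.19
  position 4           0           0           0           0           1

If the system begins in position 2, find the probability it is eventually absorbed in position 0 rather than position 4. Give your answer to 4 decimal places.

0.4706

Let h(s) be the probability of absorption at position 0 starting from transient state s. Then h(position 0) = 1 and h(position 4) = 0. By first-step analysis:
h(position 1) = 0.25·1 + 0.17·h(position 1) + 0.21·h(position 2) + 0.16·h(position 3) + 0.21·0
h(position 2) = 0.16·1 + 0.25·h(position 1) + 0.23·h(position 2) + 0.15·h(position 3) + 0.21·0
h(position 3) = 0.18·1 + 0.25·h(position 1) + 0.21·h(position 2) + 0.17·h(position 3) + 0.19·0
Solving: h(position 1) = 0.5149, h(position 2) = 0.4706, h(position 3) = 0.4910.
Starting from position 2, the probability is 0.4706.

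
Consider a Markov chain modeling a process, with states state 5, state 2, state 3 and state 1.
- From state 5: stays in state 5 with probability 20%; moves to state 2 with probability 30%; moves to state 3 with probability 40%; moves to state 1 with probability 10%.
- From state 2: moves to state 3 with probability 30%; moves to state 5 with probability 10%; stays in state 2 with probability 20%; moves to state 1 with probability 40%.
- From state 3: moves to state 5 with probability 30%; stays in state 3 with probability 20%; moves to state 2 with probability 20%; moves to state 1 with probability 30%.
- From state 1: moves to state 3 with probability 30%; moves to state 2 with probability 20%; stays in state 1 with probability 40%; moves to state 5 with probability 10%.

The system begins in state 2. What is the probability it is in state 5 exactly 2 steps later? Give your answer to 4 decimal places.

Propagate the distribution vector 2 steps from state 2.
After 0 steps: (0.0000, 1.0000, 0.0000, 0.0000)
After 1 step: (0.1000, 0.2000, 0.3000, 0.4000)
After 2 steps: (0.1700, 0.2100, 0.2800, 0.3400)
P(in state 5 after 2 steps) = 0.1700

0.1700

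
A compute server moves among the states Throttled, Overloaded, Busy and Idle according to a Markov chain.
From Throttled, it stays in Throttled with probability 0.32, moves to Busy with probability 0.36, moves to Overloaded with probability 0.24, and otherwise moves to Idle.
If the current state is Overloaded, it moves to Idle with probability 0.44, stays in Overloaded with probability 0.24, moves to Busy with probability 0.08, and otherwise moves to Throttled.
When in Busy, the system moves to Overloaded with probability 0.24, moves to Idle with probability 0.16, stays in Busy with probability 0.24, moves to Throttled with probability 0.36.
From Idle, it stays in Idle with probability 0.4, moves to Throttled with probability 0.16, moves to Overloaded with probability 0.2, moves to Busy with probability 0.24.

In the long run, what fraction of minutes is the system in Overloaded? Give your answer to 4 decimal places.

0.2293

Let the stationary distribution be π with π = πP and π_1 + π_2 + π_3 + π_4 = 1.
π_1 = 0.32·π_1 + 0.24·π_2 + 0.36·π_3 + 0.16·π_4
π_2 = 0.24·π_1 + 0.24·π_2 + 0.24·π_3 + 0.2·π_4
π_3 = 0.36·π_1 + 0.08·π_2 + 0.24·π_3 + 0.24·π_4
Solving with the normalization constraint gives π = (0.2684, 0.2293, 0.2355, 0.2668).
So the stationary probability of Overloaded is 0.2293.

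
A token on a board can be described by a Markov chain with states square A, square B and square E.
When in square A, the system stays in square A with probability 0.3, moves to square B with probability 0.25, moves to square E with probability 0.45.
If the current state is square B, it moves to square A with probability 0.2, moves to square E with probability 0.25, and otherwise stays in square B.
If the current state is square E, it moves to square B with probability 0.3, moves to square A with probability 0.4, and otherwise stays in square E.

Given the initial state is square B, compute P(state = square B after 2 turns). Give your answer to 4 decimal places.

Sum over the intermediate state after 1 turn:
P = P(square B→square A)·P(square A→square B) + P(square B→square B)·P(square B→square B) + P(square B→square E)·P(square E→square B)
  = 0.2×0.25 + 0.55×0.55 + 0.25×0.3
  = 0.0500 + 0.3025 + 0.0750 = 0.4275

0.4275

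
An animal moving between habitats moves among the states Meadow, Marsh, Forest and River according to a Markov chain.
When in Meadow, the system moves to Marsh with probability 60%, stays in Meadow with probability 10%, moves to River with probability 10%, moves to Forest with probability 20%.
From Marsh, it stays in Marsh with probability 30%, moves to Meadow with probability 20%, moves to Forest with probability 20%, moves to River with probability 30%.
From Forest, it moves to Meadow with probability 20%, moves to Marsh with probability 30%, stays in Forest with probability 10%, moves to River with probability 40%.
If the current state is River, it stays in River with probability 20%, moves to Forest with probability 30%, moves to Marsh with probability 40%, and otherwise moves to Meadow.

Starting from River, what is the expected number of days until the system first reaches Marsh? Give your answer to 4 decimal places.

2.4948

Let t(s) be the expected number of days to first reach Marsh from state s, with t(Marsh) = 0. Conditioning on the first day:
t(Meadow) = 1 + 0.1·t(Meadow) + 0.2·t(Forest) + 0.1·t(River)
t(Forest) = 1 + 0.2·t(Meadow) + 0.1·t(Forest) + 0.4·t(River)
t(River) = 1 + 0.1·t(Meadow) + 0.3·t(Forest) + 0.2·t(River)
Solving: t(Meadow) = 1.9794, t(Forest) = 2.6598, t(River) = 2.4948.
Expected days from River to Marsh: 2.4948.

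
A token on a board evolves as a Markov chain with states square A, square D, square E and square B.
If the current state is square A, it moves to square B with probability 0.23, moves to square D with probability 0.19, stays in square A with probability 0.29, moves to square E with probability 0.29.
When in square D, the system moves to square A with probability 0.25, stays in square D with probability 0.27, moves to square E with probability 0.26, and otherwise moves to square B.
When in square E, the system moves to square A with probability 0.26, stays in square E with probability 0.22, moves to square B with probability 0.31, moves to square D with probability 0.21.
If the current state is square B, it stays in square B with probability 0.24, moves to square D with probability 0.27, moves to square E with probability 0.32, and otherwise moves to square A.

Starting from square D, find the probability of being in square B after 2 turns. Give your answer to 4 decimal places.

0.2503

Propagate the distribution vector 2 turns from square D.
After 0 turns: (0.0000, 1.0000, 0.0000, 0.0000)
After 1 turn: (0.2500, 0.2700, 0.2600, 0.2200)
After 2 turns: (0.2450, 0.2344, 0.2703, 0.2503)
P(in square B after 2 turns) = 0.2503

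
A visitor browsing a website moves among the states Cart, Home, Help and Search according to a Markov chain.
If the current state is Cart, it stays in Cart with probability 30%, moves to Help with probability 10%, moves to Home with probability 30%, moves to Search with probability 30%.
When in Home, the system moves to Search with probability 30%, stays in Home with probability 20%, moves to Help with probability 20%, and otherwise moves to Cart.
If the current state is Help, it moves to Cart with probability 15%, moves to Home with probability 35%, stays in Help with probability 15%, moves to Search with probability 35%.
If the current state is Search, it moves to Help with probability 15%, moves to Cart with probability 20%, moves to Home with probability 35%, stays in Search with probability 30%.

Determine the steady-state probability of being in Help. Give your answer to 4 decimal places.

0.1524

Let the stationary distribution be π with π = πP and π_1 + π_2 + π_3 + π_4 = 1.
π_1 = 0.3·π_1 + 0.3·π_2 + 0.15·π_3 + 0.2·π_4
π_2 = 0.3·π_1 + 0.2·π_2 + 0.35·π_3 + 0.35·π_4
π_3 = 0.1·π_1 + 0.2·π_2 + 0.15·π_3 + 0.15·π_4
Solving with the normalization constraint gives π = (0.2464, 0.2936, 0.1524, 0.3076).
So the stationary probability of Help is 0.1524.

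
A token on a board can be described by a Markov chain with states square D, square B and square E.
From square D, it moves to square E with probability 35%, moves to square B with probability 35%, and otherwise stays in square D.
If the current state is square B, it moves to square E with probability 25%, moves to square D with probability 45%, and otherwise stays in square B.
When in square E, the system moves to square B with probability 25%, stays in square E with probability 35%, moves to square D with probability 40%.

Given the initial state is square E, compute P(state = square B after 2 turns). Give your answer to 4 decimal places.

Sum over the intermediate state after 1 turn:
P = P(square E→square D)·P(square D→square B) + P(square E→square B)·P(square B→square B) + P(square E→square E)·P(square E→square B)
  = 0.4×0.35 + 0.25×0.3 + 0.35×0.25
  = 0.1400 + 0.0750 + 0.0875 = 0.3025

0.3025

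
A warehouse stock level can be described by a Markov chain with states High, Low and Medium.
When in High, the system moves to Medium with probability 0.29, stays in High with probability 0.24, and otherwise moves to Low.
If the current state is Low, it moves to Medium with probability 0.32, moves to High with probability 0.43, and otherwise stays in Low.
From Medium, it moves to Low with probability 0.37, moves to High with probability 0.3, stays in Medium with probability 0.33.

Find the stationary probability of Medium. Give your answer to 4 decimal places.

Let the stationary distribution be π with π = πP and π_1 + π_2 + π_3 = 1.
π_1 = 0.24·π_1 + 0.43·π_2 + 0.3·π_3
π_2 = 0.47·π_1 + 0.25·π_2 + 0.37·π_3
Solving with the normalization constraint gives π = (0.3271, 0.3596, 0.3133).
So the stationary probability of Medium is 0.3133.

0.3133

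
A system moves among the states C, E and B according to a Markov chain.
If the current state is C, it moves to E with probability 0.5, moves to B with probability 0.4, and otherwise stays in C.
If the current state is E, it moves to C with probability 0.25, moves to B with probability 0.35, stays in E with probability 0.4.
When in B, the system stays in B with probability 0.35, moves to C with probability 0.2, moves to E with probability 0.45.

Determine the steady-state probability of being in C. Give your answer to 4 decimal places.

Let the stationary distribution be π with π = πP and π_1 + π_2 + π_3 = 1.
π_1 = 0.1·π_1 + 0.25·π_2 + 0.2·π_3
π_2 = 0.5·π_1 + 0.4·π_2 + 0.45·π_3
Solving with the normalization constraint gives π = (0.2017, 0.4382, 0.3601).
So the stationary probability of C is 0.2017.

0.2017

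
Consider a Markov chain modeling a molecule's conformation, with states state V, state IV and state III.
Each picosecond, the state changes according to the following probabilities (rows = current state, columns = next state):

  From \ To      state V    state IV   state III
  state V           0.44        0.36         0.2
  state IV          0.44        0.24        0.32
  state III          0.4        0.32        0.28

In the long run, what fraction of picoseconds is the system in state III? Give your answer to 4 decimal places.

Let the stationary distribution be π with π = πP and π_1 + π_2 + π_3 = 1.
π_1 = 0.44·π_1 + 0.44·π_2 + 0.4·π_3
π_2 = 0.36·π_1 + 0.24·π_2 + 0.32·π_3
Solving with the normalization constraint gives π = (0.4297, 0.3122, 0.2581).
So the stationary probability of state III is 0.2581.

0.2581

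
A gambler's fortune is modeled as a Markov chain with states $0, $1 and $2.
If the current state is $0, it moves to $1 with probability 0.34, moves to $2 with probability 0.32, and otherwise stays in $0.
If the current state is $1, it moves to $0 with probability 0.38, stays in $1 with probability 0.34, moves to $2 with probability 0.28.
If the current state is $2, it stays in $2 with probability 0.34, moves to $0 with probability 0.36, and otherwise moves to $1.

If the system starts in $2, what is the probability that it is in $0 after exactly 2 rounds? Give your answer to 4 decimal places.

Sum over the intermediate state after 1 round:
P = P($2→$0)·P($0→$0) + P($2→$1)·P($1→$0) + P($2→$2)·P($2→$0)
  = 0.36×0.34 + 0.3×0.38 + 0.34×0.36
  = 0.1224 + 0.1140 + 0.1224 = 0.3588

0.3588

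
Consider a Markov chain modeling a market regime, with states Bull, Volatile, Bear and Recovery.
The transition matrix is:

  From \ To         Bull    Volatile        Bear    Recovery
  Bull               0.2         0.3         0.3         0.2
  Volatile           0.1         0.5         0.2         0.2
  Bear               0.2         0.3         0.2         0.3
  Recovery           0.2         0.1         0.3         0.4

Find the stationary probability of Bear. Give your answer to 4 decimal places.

0.2450

Let the stationary distribution be π with π = πP and π_1 + π_2 + π_3 + π_4 = 1.
π_1 = 0.2·π_1 + 0.1·π_2 + 0.2·π_3 + 0.2·π_4
π_2 = 0.3·π_1 + 0.5·π_2 + 0.3·π_3 + 0.1·π_4
π_3 = 0.3·π_1 + 0.2·π_2 + 0.2·π_3 + 0.3·π_4
Solving with the normalization constraint gives π = (0.1695, 0.3048, 0.2450, 0.2806).
So the stationary probability of Bear is 0.2450.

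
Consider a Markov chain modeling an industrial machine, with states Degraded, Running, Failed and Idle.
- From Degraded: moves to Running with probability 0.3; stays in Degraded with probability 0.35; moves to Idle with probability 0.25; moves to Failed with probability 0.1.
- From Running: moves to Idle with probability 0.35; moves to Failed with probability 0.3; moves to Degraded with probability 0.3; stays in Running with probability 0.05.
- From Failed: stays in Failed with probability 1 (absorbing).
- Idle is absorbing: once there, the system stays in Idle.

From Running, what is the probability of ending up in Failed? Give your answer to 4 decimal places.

0.4265

Let h(s) be the probability of absorption at Failed starting from transient state s. Then h(Failed) = 1 and h(Idle) = 0. By first-step analysis:
h(Degraded) = 0.35·h(Degraded) + 0.3·h(Running) + 0.1·1 + 0.25·0
h(Running) = 0.3·h(Degraded) + 0.05·h(Running) + 0.3·1 + 0.35·0
Solving: h(Degraded) = 0.3507, h(Running) = 0.4265.
Starting from Running, the probability is 0.4265.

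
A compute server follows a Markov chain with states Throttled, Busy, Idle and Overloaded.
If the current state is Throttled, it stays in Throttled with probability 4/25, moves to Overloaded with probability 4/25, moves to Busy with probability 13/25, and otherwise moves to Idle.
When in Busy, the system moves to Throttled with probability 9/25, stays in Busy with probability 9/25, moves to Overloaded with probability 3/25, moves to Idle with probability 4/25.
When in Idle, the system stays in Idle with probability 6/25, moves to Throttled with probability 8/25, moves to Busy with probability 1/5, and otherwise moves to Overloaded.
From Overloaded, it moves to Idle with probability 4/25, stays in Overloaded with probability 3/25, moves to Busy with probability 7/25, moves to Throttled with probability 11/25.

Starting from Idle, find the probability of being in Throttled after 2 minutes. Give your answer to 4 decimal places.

Propagate the distribution vector 2 minutes from Idle.
After 0 minutes: (0.0000, 0.0000, 1.0000, 0.0000)
After 1 minute: (0.3200, 0.2000, 0.2400, 0.2400)
After 2 minutes: (0.3056, 0.3536, 0.1792, 0.1616)
P(in Throttled after 2 minutes) = 0.3056

0.3056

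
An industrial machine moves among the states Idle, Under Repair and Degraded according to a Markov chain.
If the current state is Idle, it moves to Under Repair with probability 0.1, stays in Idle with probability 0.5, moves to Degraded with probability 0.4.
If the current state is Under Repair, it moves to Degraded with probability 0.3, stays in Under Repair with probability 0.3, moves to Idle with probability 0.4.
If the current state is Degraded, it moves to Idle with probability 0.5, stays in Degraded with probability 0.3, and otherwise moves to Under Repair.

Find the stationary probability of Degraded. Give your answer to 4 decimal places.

Let the stationary distribution be π with π = πP and π_1 + π_2 + π_3 = 1.
π_1 = 0.5·π_1 + 0.4·π_2 + 0.5·π_3
π_2 = 0.1·π_1 + 0.3·π_2 + 0.2·π_3
Solving with the normalization constraint gives π = (0.4831, 0.1685, 0.3483).
So the stationary probability of Degraded is 0.3483.

0.3483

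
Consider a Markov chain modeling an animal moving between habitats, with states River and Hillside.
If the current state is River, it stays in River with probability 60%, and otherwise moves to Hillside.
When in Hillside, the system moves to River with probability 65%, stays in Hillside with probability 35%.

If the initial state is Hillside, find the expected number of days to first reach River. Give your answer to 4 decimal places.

1.5385

Let t(s) be the expected number of days to first reach River from state s, with t(River) = 0. Conditioning on the first day:
t(Hillside) = 1 + 0.35·t(Hillside)
Solving: t(Hillside) = 1.5385.
Expected days from Hillside to River: 1.5385.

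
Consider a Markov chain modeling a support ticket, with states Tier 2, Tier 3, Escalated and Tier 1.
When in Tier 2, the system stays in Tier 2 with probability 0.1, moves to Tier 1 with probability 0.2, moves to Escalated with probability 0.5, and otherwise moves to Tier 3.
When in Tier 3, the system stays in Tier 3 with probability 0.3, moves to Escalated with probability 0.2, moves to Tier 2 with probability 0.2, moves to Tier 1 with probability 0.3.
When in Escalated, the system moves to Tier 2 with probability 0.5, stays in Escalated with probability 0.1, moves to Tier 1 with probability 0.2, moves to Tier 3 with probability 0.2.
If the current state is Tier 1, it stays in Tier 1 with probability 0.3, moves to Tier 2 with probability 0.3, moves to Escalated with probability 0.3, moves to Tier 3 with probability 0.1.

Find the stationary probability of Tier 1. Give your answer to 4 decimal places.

0.2439

Let the stationary distribution be π with π = πP and π_1 + π_2 + π_3 + π_4 = 1.
π_1 = 0.1·π_1 + 0.2·π_2 + 0.5·π_3 + 0.3·π_4
π_2 = 0.2·π_1 + 0.3·π_2 + 0.2·π_3 + 0.1·π_4
π_3 = 0.5·π_1 + 0.2·π_2 + 0.1·π_3 + 0.3·π_4
Solving with the normalization constraint gives π = (0.2805, 0.1951, 0.2805, 0.2439).
So the stationary probability of Tier 1 is 0.2439.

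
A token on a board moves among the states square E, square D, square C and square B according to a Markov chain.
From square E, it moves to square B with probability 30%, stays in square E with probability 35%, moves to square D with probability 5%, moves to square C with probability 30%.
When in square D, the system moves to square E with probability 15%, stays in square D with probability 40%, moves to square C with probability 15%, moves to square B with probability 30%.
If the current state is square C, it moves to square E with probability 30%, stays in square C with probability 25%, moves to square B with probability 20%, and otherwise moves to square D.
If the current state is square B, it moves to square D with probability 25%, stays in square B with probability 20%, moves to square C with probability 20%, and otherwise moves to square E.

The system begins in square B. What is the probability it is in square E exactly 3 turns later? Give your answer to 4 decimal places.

Propagate the distribution vector 3 turns from square B.
After 0 turns: (0.0000, 0.0000, 0.0000, 1.0000)
After 1 turn: (0.3500, 0.2500, 0.2000, 0.2000)
After 2 turns: (0.2900, 0.2175, 0.2325, 0.2600)
After 3 turns: (0.2949, 0.2246, 0.2298, 0.2508)
P(in square E after 3 turns) = 0.2949

0.2949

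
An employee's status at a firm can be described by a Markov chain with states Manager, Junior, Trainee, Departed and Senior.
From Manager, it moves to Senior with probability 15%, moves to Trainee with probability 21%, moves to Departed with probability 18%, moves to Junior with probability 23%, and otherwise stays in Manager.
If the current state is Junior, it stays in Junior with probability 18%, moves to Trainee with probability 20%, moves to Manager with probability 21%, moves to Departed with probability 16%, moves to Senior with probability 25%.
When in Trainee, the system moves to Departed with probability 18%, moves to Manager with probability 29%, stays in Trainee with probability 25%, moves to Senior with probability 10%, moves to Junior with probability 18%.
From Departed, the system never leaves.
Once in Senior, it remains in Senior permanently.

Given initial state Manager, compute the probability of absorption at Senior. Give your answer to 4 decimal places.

Let h(s) be the probability of absorption at Senior starting from transient state s. Then h(Senior) = 1 and h(Departed) = 0. By first-step analysis:
h(Manager) = 0.23·h(Manager) + 0.23·h(Junior) + 0.21·h(Trainee) + 0.18·0 + 0.15·1
h(Junior) = 0.21·h(Manager) + 0.18·h(Junior) + 0.2·h(Trainee) + 0.16·0 + 0.25·1
h(Trainee) = 0.29·h(Manager) + 0.18·h(Junior) + 0.25·h(Trainee) + 0.18·0 + 0.1·1
Solving: h(Manager) = 0.4765, h(Junior) = 0.5357, h(Trainee) = 0.4462.
Starting from Manager, the probability is 0.4765.

0.4765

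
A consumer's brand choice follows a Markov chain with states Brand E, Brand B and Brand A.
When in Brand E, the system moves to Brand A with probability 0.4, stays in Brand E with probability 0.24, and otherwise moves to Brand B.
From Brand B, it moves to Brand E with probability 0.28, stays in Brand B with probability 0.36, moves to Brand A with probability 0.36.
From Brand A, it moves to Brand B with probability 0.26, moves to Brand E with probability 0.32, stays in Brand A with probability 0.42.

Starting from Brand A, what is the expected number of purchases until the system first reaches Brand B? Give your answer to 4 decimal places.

3.4527

Let t(s) be the expected number of purchases to first reach Brand B from state s, with t(Brand B) = 0. Conditioning on the first purchase:
t(Brand E) = 1 + 0.24·t(Brand E) + 0.4·t(Brand A)
t(Brand A) = 1 + 0.32·t(Brand E) + 0.42·t(Brand A)
Solving: t(Brand E) = 3.1330, t(Brand A) = 3.4527.
Expected purchases from Brand A to Brand B: 3.4527.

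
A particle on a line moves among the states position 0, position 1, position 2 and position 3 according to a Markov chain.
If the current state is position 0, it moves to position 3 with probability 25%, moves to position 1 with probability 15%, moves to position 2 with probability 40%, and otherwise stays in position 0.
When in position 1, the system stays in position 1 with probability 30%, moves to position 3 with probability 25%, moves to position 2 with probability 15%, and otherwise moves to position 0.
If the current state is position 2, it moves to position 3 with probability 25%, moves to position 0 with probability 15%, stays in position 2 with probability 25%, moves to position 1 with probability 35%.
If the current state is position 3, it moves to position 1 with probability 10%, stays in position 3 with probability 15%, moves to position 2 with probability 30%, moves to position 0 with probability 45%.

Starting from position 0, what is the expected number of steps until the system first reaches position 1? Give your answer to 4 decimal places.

4.8960

Let t(s) be the expected number of steps to first reach position 1 from state s, with t(position 1) = 0. Conditioning on the first step:
t(position 0) = 1 + 0.2·t(position 0) + 0.4·t(position 2) + 0.25·t(position 3)
t(position 2) = 1 + 0.15·t(position 0) + 0.25·t(position 2) + 0.25·t(position 3)
t(position 3) = 1 + 0.45·t(position 0) + 0.3·t(position 2) + 0.15·t(position 3)
Solving: t(position 0) = 4.8960, t(position 2) = 4.0445, t(position 3) = 5.1959.
Expected steps from position 0 to position 1: 4.8960.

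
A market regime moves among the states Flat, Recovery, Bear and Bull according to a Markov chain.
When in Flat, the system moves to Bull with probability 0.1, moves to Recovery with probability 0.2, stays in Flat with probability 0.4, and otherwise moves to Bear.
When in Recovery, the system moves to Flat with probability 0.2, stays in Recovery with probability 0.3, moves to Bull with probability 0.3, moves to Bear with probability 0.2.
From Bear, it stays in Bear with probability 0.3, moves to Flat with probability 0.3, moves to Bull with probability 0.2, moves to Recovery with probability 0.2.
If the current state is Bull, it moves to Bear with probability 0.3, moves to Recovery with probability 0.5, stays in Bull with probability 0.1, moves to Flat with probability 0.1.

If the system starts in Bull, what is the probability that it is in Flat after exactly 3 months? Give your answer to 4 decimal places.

Propagate the distribution vector 3 months from Bull.
After 0 months: (0.0000, 0.0000, 0.0000, 1.0000)
After 1 month: (0.1000, 0.5000, 0.3000, 0.1000)
After 2 months: (0.2400, 0.2800, 0.2500, 0.2300)
After 3 months: (0.2500, 0.2970, 0.2720, 0.1810)
P(in Flat after 3 months) = 0.2500

0.2500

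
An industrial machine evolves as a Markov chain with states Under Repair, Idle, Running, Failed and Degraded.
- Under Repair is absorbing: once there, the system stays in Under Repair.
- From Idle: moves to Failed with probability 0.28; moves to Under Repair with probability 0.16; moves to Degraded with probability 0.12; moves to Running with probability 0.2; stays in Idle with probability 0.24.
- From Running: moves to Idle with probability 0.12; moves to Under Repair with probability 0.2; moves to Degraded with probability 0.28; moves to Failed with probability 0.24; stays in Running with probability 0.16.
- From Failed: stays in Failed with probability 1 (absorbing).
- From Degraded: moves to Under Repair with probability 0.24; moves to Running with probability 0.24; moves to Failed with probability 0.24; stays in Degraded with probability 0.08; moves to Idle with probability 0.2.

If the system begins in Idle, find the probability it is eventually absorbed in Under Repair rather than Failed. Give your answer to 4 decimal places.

Let h(s) be the probability of absorption at Under Repair starting from transient state s. Then h(Under Repair) = 1 and h(Failed) = 0. By first-step analysis:
h(Idle) = 0.16·1 + 0.24·h(Idle) + 0.2·h(Running) + 0.28·0 + 0.12·h(Degraded)
h(Running) = 0.2·1 + 0.12·h(Idle) + 0.16·h(Running) + 0.24·0 + 0.28·h(Degraded)
h(Degraded) = 0.24·1 + 0.2·h(Idle) + 0.24·h(Running) + 0.24·0 + 0.08·h(Degraded)
Solving: h(Idle) = 0.4028, h(Running) = 0.4510, h(Degraded) = 0.4661.
Starting from Idle, the probability is 0.4028.

0.4028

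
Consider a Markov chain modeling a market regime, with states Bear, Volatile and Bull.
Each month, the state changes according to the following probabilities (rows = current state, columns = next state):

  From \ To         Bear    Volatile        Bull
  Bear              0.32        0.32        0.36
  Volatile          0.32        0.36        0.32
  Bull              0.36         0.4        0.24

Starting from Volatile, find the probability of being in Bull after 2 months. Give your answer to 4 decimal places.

Sum over the intermediate state after 1 month:
P = P(Volatile→Bear)·P(Bear→Bull) + P(Volatile→Volatile)·P(Volatile→Bull) + P(Volatile→Bull)·P(Bull→Bull)
  = 0.32×0.36 + 0.36×0.32 + 0.32×0.24
  = 0.1152 + 0.1152 + 0.0768 = 0.3072

0.3072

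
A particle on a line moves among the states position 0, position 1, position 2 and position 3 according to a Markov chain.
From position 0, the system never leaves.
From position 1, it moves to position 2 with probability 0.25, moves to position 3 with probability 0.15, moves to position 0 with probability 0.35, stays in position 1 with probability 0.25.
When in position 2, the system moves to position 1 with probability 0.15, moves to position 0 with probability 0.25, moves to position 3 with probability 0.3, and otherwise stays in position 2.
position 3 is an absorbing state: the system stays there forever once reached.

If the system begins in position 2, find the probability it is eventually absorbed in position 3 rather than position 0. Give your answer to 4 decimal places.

0.5077

Let h(s) be the probability of absorption at position 3 starting from transient state s. Then h(position 3) = 1 and h(position 0) = 0. By first-step analysis:
h(position 1) = 0.35·0 + 0.25·h(position 1) + 0.25·h(position 2) + 0.15·1
h(position 2) = 0.25·0 + 0.15·h(position 1) + 0.3·h(position 2) + 0.3·1
Solving: h(position 1) = 0.3692, h(position 2) = 0.5077.
Starting from position 2, the probability is 0.5077.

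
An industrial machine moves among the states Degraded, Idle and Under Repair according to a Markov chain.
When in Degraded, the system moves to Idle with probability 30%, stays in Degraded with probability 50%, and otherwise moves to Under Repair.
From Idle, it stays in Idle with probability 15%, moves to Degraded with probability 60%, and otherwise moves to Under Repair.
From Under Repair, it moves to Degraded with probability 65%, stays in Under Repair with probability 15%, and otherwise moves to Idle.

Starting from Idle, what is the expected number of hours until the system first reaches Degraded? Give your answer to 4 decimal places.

Let t(s) be the expected number of hours to first reach Degraded from state s, with t(Degraded) = 0. Conditioning on the first hour:
t(Idle) = 1 + 0.15·t(Idle) + 0.25·t(Under Repair)
t(Under Repair) = 1 + 0.2·t(Idle) + 0.15·t(Under Repair)
Solving: t(Idle) = 1.6357, t(Under Repair) = 1.5613.
Expected hours from Idle to Degraded: 1.6357.

1.6357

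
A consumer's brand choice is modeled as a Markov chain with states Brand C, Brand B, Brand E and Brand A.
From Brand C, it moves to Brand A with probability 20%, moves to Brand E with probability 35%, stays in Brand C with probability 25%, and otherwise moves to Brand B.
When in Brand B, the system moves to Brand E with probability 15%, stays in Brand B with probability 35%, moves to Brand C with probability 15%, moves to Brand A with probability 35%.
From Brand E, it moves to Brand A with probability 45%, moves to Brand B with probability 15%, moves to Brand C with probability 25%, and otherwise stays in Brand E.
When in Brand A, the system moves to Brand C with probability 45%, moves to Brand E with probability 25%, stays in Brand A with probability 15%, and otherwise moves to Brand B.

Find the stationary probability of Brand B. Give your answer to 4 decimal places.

Let the stationary distribution be π with π = πP and π_1 + π_2 + π_3 + π_4 = 1.
π_1 = 0.25·π_1 + 0.15·π_2 + 0.25·π_3 + 0.45·π_4
π_2 = 0.2·π_1 + 0.35·π_2 + 0.15·π_3 + 0.15·π_4
π_3 = 0.35·π_1 + 0.15·π_2 + 0.15·π_3 + 0.25·π_4
Solving with the normalization constraint gives π = (0.2846, 0.2053, 0.2345, 0.2756).
So the stationary probability of Brand B is 0.2053.

0.2053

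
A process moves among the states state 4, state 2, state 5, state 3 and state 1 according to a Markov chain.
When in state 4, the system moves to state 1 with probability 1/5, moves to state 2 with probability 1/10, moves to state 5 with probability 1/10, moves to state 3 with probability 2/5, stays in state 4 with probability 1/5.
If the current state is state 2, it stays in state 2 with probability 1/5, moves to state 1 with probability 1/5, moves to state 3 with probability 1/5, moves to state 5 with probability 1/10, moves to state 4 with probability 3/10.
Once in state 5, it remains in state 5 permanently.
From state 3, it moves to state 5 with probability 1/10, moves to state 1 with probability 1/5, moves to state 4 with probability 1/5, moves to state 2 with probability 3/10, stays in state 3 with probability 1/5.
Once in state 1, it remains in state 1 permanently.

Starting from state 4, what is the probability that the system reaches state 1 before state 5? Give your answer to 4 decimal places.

0.6667

Let h(s) be the probability of absorption at state 1 starting from transient state s. Then h(state 1) = 1 and h(state 5) = 0. By first-step analysis:
h(state 4) = 0.2·h(state 4) + 0.1·h(state 2) + 0.1·0 + 0.4·h(state 3) + 0.2·1
h(state 2) = 0.3·h(state 4) + 0.2·h(state 2) + 0.1·0 + 0.2·h(state 3) + 0.2·1
h(state 3) = 0.2·h(state 4) + 0.3·h(state 2) + 0.1·0 + 0.2·h(state 3) + 0.2·1
Solving: h(state 4) = 0.6667, h(state 2) = 0.6667, h(state 3) = 0.6667.
Starting from state 4, the probability is 0.6667.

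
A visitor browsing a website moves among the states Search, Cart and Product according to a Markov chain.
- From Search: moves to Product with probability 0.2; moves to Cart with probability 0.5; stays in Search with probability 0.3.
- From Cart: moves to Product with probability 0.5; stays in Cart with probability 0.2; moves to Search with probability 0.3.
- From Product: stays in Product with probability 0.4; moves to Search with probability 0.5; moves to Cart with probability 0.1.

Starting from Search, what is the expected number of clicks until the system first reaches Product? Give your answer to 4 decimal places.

Let t(s) be the expected number of clicks to first reach Product from state s, with t(Product) = 0. Conditioning on the first click:
t(Search) = 1 + 0.3·t(Search) + 0.5·t(Cart)
t(Cart) = 1 + 0.3·t(Search) + 0.2·t(Cart)
Solving: t(Search) = 3.1707, t(Cart) = 2.4390.
Expected clicks from Search to Product: 3.1707.

3.1707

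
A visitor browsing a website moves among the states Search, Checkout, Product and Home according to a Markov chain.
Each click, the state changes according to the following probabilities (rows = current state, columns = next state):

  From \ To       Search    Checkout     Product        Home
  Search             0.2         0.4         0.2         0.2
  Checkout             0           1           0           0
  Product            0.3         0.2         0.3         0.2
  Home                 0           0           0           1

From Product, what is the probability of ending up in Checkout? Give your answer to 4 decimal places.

Let h(s) be the probability of absorption at Checkout starting from transient state s. Then h(Checkout) = 1 and h(Home) = 0. By first-step analysis:
h(Search) = 0.2·h(Search) + 0.4·1 + 0.2·h(Product) + 0.2·0
h(Product) = 0.3·h(Search) + 0.2·1 + 0.3·h(Product) + 0.2·0
Solving: h(Search) = 0.6400, h(Product) = 0.5600.
Starting from Product, the probability is 0.5600.

0.5600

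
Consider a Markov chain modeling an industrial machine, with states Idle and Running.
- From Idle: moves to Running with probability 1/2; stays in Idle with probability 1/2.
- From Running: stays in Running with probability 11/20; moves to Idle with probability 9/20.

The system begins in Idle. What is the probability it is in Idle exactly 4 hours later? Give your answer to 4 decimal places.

0.4737

Propagate the distribution vector 4 hours from Idle.
After 0 hours: (1.0000, 0.0000)
After 1 hour: (0.5000, 0.5000)
After 2 hours: (0.4750, 0.5250)
After 3 hours: (0.4738, 0.5263)
After 4 hours: (0.4737, 0.5263)
P(in Idle after 4 hours) = 0.4737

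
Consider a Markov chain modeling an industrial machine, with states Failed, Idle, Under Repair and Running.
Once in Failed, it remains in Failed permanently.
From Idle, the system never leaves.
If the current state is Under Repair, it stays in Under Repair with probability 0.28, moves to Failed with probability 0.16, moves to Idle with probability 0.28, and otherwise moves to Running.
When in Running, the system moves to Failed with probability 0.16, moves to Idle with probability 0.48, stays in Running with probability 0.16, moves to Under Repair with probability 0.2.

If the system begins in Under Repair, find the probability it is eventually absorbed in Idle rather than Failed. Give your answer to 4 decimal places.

Let h(s) be the probability of absorption at Idle starting from transient state s. Then h(Idle) = 1 and h(Failed) = 0. By first-step analysis:
h(Under Repair) = 0.16·0 + 0.28·1 + 0.28·h(Under Repair) + 0.28·h(Running)
h(Running) = 0.16·0 + 0.48·1 + 0.2·h(Under Repair) + 0.16·h(Running)
Solving: h(Under Repair) = 0.6735, h(Running) = 0.7318.
Starting from Under Repair, the probability is 0.6735.

0.6735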